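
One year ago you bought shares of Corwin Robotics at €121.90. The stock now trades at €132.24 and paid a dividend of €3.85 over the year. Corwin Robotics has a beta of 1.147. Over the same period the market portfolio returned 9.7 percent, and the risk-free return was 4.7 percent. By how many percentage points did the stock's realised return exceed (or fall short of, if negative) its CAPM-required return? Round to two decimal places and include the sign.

+1.21%

Realised HPR = (P1 + D1 − P0) / P0 = (132.24 + 3.85 − 121.90) / 121.90 = 14.19 / 121.90 = 11.6407%
MRP = 9.7% − 4.7% = 5.00%
CAPM required = R_f + β·MRP = 4.7% + 1.147 × 5.0% = 10.4350%
α = realised − required = 11.6407% − 10.4350% = +1.21%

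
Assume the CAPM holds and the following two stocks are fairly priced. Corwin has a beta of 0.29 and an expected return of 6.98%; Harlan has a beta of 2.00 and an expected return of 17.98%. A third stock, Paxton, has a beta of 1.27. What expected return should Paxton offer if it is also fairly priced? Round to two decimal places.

13.28%

MRP (SML slope) = (17.98% − 6.98%) / (2.00 − 0.29) = 11.00% / 1.71 = 6.4327%
R_f (intercept) = 6.98% − 0.29 × 6.4327% = 5.1145%
E(R_Paxton) = R_f + β × MRP = 5.1145% + 1.27 × 6.4327% = 13.28%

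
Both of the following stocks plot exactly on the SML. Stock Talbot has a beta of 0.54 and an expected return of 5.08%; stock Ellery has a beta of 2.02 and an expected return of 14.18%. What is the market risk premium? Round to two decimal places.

Both satisfy E(R) = R_f + β·MRP, so the slope of the SML is
MRP = (14.18% − 5.08%) / (2.02 − 0.54) = 9.10% / 1.48 = 6.1486%

6.15%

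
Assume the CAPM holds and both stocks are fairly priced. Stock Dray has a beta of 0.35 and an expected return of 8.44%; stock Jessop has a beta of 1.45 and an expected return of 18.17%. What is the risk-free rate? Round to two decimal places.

5.34%

Both satisfy E(R) = R_f + β·MRP, so the slope of the SML is
MRP = (18.17% − 8.44%) / (1.45 − 0.35) = 9.73% / 1.10 = 8.8455%
R_f = E(R_Dray) − β_Dray·MRP = 8.44% − 0.35 × 8.8455% = 5.3441%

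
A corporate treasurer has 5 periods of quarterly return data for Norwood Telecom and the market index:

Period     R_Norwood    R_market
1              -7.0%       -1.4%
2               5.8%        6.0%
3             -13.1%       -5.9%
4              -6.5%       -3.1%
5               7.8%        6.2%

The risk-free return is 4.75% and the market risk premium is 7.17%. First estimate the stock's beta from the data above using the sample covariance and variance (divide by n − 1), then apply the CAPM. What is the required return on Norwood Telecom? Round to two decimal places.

Mean R_i = (-7.0 + 5.8 − 13.1 − 6.5 + 7.8) / 5 = -2.6000%
Mean R_m = (-1.4 + 6.0 − 5.9 − 3.1 + 6.2) / 5 = 0.3600%
Σ(R_i − R̄_i)(R_m − R̄_m) = 195.0800  ⇒  Cov = 195.0800 / 4 = 48.7700
Σ(R_m − R̄_m)² = 120.1720  ⇒  Var(R_m) = 120.1720 / 4 = 30.0430
β = Cov / Var(R_m) = 48.7700 / 30.0430 = 1.6233
E(R) = R_f + β × MRP = 4.75% + 1.6233 × 7.17% = 16.39%

16.39%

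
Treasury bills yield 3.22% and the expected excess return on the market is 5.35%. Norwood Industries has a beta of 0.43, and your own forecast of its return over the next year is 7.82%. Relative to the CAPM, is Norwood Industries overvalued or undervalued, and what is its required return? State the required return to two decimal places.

Undervalued; required return 5.52%

Required return = R_f + β·MRP = 3.22% + 0.43 × 5.35% = 5.52%
Forecast 7.82% > required 5.52% → the stock plots above the SML → undervalued.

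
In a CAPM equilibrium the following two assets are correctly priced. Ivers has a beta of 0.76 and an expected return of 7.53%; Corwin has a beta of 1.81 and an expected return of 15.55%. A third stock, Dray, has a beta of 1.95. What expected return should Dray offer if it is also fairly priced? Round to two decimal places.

16.62%

MRP (SML slope) = (15.55% − 7.53%) / (1.81 − 0.76) = 8.02% / 1.05 = 7.6381%
R_f (intercept) = 7.53% − 0.76 × 7.6381% = 1.7250%
E(R_Dray) = R_f + β × MRP = 1.7250% + 1.95 × 7.6381% = 16.62%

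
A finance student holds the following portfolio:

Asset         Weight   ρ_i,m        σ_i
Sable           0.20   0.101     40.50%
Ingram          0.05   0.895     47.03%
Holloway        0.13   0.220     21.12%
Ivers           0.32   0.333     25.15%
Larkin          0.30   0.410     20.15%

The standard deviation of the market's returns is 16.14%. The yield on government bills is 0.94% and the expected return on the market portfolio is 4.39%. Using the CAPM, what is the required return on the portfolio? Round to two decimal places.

2.80%

β_Sable = 0.101 × 40.50% / 16.14% = 0.2534
β_Ingram = 0.895 × 47.03% / 16.14% = 2.6079
β_Holloway = 0.220 × 21.12% / 16.14% = 0.2879
β_Ivers = 0.333 × 25.15% / 16.14% = 0.5189
β_Larkin = 0.410 × 20.15% / 16.14% = 0.5119
β_P = Σ w_i β_i = 0.20×0.2534 + 0.05×2.6079 + 0.13×0.2879 + 0.32×0.5189 + 0.30×0.5119 = 0.5381
MRP = 4.39% − 0.94% = 3.45%
E(R_P) = R_f + β_P × MRP = 0.94% + 0.5381 × 3.45% = 2.80%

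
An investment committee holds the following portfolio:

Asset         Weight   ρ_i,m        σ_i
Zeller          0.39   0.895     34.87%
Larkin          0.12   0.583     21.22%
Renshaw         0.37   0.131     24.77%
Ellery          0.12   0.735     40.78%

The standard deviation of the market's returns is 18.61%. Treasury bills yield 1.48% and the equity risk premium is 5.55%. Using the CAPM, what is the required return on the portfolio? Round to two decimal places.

β_Zeller = 0.895 × 34.87% / 18.61% = 1.6770
β_Larkin = 0.583 × 21.22% / 18.61% = 0.6648
β_Renshaw = 0.131 × 24.77% / 18.61% = 0.1744
β_Ellery = 0.735 × 40.78% / 18.61% = 1.6106
β_P = Σ w_i β_i = 0.39×1.6770 + 0.12×0.6648 + 0.37×0.1744 + 0.12×1.6106 = 0.9916
E(R_P) = R_f + β_P × MRP = 1.48% + 0.9916 × 5.55% = 6.98%

6.98%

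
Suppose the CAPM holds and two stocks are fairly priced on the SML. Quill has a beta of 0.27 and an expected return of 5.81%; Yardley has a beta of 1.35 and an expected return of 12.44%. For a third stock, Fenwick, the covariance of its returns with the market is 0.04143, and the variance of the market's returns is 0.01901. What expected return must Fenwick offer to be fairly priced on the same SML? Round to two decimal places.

MRP = (12.44% − 5.81%) / (1.35 − 0.27) = 6.1389%
R_f = 5.81% − 0.27 × 6.1389% = 4.1525%
β_Fenwick = Cov / Var(R_m) = 0.04143 / 0.01901 = 2.1794
E(R_Fenwick) = R_f + β × MRP = 4.1525% + 2.1794 × 6.1389% = 17.53%

17.53%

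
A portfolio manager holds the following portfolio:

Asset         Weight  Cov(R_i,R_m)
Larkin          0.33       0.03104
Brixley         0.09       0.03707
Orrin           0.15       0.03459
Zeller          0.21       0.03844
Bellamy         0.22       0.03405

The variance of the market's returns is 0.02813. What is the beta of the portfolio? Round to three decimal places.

1.220

β_Larkin = 0.03104 / 0.02813 = 1.1034
β_Brixley = 0.03707 / 0.02813 = 1.3178
β_Orrin = 0.03459 / 0.02813 = 1.2296
β_Zeller = 0.03844 / 0.02813 = 1.3665
β_Bellamy = 0.03405 / 0.02813 = 1.2105
β_P = Σ w_i β_i = 0.33×1.1034 + 0.09×1.3178 + 0.15×1.2296 + 0.21×1.3665 + 0.22×1.2105 = 1.2204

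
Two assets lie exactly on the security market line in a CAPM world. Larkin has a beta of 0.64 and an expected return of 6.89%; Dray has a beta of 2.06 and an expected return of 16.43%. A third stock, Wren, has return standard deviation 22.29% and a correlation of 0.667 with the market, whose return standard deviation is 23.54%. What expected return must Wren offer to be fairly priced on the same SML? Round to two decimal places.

MRP = (16.43% − 6.89%) / (2.06 − 0.64) = 6.7183%
R_f = 6.89% − 0.64 × 6.7183% = 2.5903%
β_Wren = ρ·σ_i/σ_m = 0.667 × 22.29 / 23.54 = 0.6316
E(R_Wren) = R_f + β × MRP = 2.5903% + 0.6316 × 6.7183% = 6.83%

6.83%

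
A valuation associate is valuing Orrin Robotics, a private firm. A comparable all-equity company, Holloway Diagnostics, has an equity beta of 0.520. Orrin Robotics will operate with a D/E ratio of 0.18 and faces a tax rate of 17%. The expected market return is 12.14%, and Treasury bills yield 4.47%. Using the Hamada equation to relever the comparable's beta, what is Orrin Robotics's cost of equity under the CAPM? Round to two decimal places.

9.05%

β_L = β_U × [1 + (1 − t)(D/E)] = 0.520 × [1 + (1 − 0.17) × 0.18]
    = 0.520 × [1 + 0.83 × 0.18] = 0.520 × 1.1494 = 0.5977
MRP = 12.14% − 4.47% = 7.67%
E(R) = R_f + β_L × MRP = 4.47% + 0.5977 × 7.67% = 9.05%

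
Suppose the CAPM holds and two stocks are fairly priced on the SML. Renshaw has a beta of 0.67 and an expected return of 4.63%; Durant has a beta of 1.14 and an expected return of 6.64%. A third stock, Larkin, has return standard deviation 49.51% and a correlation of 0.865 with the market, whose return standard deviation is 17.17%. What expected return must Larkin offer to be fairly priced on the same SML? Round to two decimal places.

12.43%

MRP = (6.64% − 4.63%) / (1.14 − 0.67) = 4.2766%
R_f = 4.63% − 0.67 × 4.2766% = 1.7647%
β_Larkin = ρ·σ_i/σ_m = 0.865 × 49.51 / 17.17 = 2.4942
E(R_Larkin) = R_f + β × MRP = 1.7647% + 2.4942 × 4.2766% = 12.43%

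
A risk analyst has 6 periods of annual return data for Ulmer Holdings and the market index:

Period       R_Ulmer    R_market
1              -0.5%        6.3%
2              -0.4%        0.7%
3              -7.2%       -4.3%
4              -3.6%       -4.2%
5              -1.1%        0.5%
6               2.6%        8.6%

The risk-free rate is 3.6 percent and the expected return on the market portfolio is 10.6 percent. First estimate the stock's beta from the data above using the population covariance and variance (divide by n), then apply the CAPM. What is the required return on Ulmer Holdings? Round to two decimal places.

Mean R_i = (-0.5 − 0.4 − 7.2 − 3.6 − 1.1 + 2.6) / 6 = -1.7000%
Mean R_m = (6.3 + 0.7 − 4.3 − 4.2 + 0.5 + 8.6) / 6 = 1.2667%
Σ(R_i − R̄_i)(R_m − R̄_m) = 77.3800  ⇒  Cov = 77.3800 / 6 = 12.8967
Σ(R_m − R̄_m)² = 140.8933  ⇒  Var(R_m) = 140.8933 / 6 = 23.4822
β = Cov / Var(R_m) = 12.8967 / 23.4822 = 0.5492
MRP = 10.6% − 3.6% = 7.00%
E(R) = R_f + β × MRP = 3.6% + 0.5492 × 7.0% = 7.44%

7.44%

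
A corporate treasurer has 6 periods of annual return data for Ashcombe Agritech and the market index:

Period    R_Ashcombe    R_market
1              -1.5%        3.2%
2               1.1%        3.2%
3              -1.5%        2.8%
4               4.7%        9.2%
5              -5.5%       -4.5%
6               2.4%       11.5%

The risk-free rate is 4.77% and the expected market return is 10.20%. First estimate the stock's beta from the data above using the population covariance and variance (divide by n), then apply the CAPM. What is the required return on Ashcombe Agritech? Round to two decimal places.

7.91%

Mean R_i = (-1.5 + 1.1 − 1.5 + 4.7 − 5.5 + 2.4) / 6 = -0.0500%
Mean R_m = (3.2 + 3.2 + 2.8 + 9.2 − 4.5 + 11.5) / 6 = 4.2333%
Σ(R_i − R̄_i)(R_m − R̄_m) = 91.3800  ⇒  Cov = 91.3800 / 6 = 15.2300
Σ(R_m − R̄_m)² = 157.9333  ⇒  Var(R_m) = 157.9333 / 6 = 26.3222
β = Cov / Var(R_m) = 15.2300 / 26.3222 = 0.5786
MRP = 10.20% − 4.77% = 5.43%
E(R) = R_f + β × MRP = 4.77% + 0.5786 × 5.43% = 7.91%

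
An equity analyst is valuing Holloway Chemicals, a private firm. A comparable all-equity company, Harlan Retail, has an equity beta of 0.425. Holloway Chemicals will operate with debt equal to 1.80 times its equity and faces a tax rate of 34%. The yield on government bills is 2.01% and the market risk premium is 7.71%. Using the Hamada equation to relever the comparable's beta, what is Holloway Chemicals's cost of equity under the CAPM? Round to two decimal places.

β_L = β_U × [1 + (1 − t)(D/E)] = 0.425 × [1 + (1 − 0.34) × 1.80]
    = 0.425 × [1 + 0.66 × 1.80] = 0.425 × 2.1880 = 0.9299
E(R) = R_f + β_L × MRP = 2.01% + 0.9299 × 7.71% = 9.18%

9.18%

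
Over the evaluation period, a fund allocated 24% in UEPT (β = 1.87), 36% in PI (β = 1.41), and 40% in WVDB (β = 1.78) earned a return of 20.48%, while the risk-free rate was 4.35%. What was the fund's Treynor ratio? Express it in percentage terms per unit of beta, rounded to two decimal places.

β_P = 0.24×1.87 + 0.36×1.41 + 0.40×1.78 = 1.6684
Treynor = (R_P − R_f) / β_P = (20.48% − 4.35%) / 1.6684 = 16.13% / 1.6684 = 9.67%

9.67%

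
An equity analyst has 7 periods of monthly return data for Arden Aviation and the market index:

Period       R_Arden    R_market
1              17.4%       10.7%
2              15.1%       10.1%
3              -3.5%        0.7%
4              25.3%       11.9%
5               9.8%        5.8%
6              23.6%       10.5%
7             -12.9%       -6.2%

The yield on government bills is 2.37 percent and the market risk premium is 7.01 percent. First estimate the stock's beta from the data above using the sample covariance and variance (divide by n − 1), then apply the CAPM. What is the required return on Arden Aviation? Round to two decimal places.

Mean R_i = (17.4 + 15.1 − 3.5 + 25.3 + 9.8 + 23.6 − 12.9) / 7 = 10.6857%
Mean R_m = (10.7 + 10.1 + 0.7 + 11.9 + 5.8 + 10.5 − 6.2) / 7 = 6.2143%
Σ(R_i − R̄_i)(R_m − R̄_m) = 557.1014  ⇒  Cov = 557.1014 / 6 = 92.8502
Σ(R_m − R̄_m)² = 270.6086  ⇒  Var(R_m) = 270.6086 / 6 = 45.1014
β = Cov / Var(R_m) = 92.8502 / 45.1014 = 2.0587
E(R) = R_f + β × MRP = 2.37% + 2.0587 × 7.01% = 16.80%

16.80%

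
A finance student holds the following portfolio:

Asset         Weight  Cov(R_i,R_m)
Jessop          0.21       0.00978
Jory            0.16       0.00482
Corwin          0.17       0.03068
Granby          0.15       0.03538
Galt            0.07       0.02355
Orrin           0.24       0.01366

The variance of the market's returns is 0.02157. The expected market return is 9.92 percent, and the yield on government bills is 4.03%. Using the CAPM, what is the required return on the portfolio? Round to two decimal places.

9.02%

β_Jessop = 0.00978 / 0.02157 = 0.4534
β_Jory = 0.00482 / 0.02157 = 0.2235
β_Corwin = 0.03068 / 0.02157 = 1.4223
β_Granby = 0.03538 / 0.02157 = 1.6402
β_Galt = 0.02355 / 0.02157 = 1.0918
β_Orrin = 0.01366 / 0.02157 = 0.6333
β_P = Σ w_i β_i = 0.21×0.4534 + 0.16×0.2235 + 0.17×1.4223 + 0.15×1.6402 + 0.07×1.0918 + 0.24×0.6333 = 0.8472
MRP = 9.92% − 4.03% = 5.89%
E(R_P) = R_f + β_P × MRP = 4.03% + 0.8472 × 5.89% = 9.02%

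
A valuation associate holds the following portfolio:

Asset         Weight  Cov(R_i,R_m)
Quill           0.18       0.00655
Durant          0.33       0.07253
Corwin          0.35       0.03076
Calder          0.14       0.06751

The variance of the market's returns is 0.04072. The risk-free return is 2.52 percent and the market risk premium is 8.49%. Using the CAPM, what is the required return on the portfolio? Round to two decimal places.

11.97%

β_Quill = 0.00655 / 0.04072 = 0.1609
β_Durant = 0.07253 / 0.04072 = 1.7812
β_Corwin = 0.03076 / 0.04072 = 0.7554
β_Calder = 0.06751 / 0.04072 = 1.6579
β_P = Σ w_i β_i = 0.18×0.1609 + 0.33×1.7812 + 0.35×0.7554 + 0.14×1.6579 = 1.1133
E(R_P) = R_f + β_P × MRP = 2.52% + 1.1133 × 8.49% = 11.97%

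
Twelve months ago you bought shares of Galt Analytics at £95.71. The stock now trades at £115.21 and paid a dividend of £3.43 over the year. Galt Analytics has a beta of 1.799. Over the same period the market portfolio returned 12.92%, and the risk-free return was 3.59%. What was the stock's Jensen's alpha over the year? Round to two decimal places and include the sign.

+3.58%

Realised HPR = (P1 + D1 − P0) / P0 = (115.21 + 3.43 − 95.71) / 95.71 = 22.93 / 95.71 = 23.9578%
MRP = 12.92% − 3.59% = 9.33%
CAPM required = R_f + β·MRP = 3.59% + 1.799 × 9.33% = 20.37467%
α = realised − required = 23.9578% − 20.37467% = +3.58%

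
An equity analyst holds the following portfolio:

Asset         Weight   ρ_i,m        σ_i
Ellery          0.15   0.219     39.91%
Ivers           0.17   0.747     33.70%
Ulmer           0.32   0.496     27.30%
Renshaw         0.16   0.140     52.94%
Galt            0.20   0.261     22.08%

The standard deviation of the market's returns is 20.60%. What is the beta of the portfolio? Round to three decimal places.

β_Ellery = 0.219 × 39.91% / 20.60% = 0.4243
β_Ivers = 0.747 × 33.70% / 20.60% = 1.2220
β_Ulmer = 0.496 × 27.30% / 20.60% = 0.6573
β_Renshaw = 0.140 × 52.94% / 20.60% = 0.3598
β_Galt = 0.261 × 22.08% / 20.60% = 0.2798
β_P = Σ w_i β_i = 0.15×0.4243 + 0.17×1.2220 + 0.32×0.6573 + 0.16×0.3598 + 0.20×0.2798 = 0.5952

0.595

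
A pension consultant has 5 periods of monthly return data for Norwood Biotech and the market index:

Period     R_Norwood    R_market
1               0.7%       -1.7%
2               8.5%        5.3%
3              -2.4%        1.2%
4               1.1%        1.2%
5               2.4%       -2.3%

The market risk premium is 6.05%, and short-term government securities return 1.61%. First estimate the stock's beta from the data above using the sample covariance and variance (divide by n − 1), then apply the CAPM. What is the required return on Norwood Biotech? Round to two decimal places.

Mean R_i = (0.7 + 8.5 − 2.4 + 1.1 + 2.4) / 5 = 2.0600%
Mean R_m = (-1.7 + 5.3 + 1.2 + 1.2 − 2.3) / 5 = 0.7400%
Σ(R_i − R̄_i)(R_m − R̄_m) = 29.1580  ⇒  Cov = 29.1580 / 4 = 7.2895
Σ(R_m − R̄_m)² = 36.4120  ⇒  Var(R_m) = 36.4120 / 4 = 9.1030
β = Cov / Var(R_m) = 7.2895 / 9.1030 = 0.8008
E(R) = R_f + β × MRP = 1.61% + 0.8008 × 6.05% = 6.45%

6.45%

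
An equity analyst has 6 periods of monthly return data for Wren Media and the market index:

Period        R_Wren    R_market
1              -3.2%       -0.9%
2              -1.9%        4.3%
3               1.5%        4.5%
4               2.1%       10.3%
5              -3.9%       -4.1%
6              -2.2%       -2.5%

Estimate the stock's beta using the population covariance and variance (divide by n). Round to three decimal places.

0.405

Mean R_i = (-3.2 − 1.9 + 1.5 + 2.1 − 3.9 − 2.2) / 6 = -1.2667%
Mean R_m = (-0.9 + 4.3 + 4.5 + 10.3 − 4.1 − 2.5) / 6 = 1.9333%
Σ(R_i − R̄_i)(R_m − R̄_m) = 59.2733  ⇒  Cov = 59.2733 / 6 = 9.8789
Σ(R_m − R̄_m)² = 146.2733  ⇒  Var(R_m) = 146.2733 / 6 = 24.3789
β = Cov / Var(R_m) = 9.8789 / 24.3789 = 0.4052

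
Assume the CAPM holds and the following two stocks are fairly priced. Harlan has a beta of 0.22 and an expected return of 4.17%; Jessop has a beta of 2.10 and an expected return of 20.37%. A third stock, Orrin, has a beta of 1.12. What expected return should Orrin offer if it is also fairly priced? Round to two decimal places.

MRP (SML slope) = (20.37% − 4.17%) / (2.10 − 0.22) = 16.20% / 1.88 = 8.6170%
R_f (intercept) = 4.17% − 0.22 × 8.6170% = 2.2743%
E(R_Orrin) = R_f + β × MRP = 2.2743% + 1.12 × 8.6170% = 11.93%

11.93%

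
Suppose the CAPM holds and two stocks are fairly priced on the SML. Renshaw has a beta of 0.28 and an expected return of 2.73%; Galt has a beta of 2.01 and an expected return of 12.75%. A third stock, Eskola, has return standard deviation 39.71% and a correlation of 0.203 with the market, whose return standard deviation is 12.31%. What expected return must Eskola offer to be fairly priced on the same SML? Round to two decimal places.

MRP = (12.75% − 2.73%) / (2.01 − 0.28) = 5.7919%
R_f = 2.73% − 0.28 × 5.7919% = 1.1083%
β_Eskola = ρ·σ_i/σ_m = 0.203 × 39.71 / 12.31 = 0.6548
E(R_Eskola) = R_f + β × MRP = 1.1083% + 0.6548 × 5.7919% = 4.90%

4.90%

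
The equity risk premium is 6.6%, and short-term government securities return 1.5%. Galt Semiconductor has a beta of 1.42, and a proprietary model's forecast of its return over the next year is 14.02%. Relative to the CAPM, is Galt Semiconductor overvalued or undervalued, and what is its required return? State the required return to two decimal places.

Undervalued; required return 10.87%

Required return = R_f + β·MRP = 1.5% + 1.42 × 6.6% = 10.87%
Forecast 14.02% > required 10.87% → the stock plots above the SML → undervalued.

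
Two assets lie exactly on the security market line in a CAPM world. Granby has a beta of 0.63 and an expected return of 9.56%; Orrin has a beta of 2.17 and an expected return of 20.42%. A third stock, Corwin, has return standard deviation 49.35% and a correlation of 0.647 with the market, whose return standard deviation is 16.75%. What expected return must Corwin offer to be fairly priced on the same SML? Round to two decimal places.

18.56%

MRP = (20.42% − 9.56%) / (2.17 − 0.63) = 7.0519%
R_f = 9.56% − 0.63 × 7.0519% = 5.1173%
β_Corwin = ρ·σ_i/σ_m = 0.647 × 49.35 / 16.75 = 1.9062
E(R_Corwin) = R_f + β × MRP = 5.1173% + 1.9062 × 7.0519% = 18.56%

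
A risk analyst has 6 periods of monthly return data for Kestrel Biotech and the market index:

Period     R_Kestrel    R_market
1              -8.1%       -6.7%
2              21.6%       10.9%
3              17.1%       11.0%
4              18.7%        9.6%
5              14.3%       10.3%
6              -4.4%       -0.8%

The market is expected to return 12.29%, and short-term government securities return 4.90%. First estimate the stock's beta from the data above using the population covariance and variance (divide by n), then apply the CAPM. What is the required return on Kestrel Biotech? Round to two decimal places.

16.97%

Mean R_i = (-8.1 + 21.6 + 17.1 + 18.7 + 14.3 − 4.4) / 6 = 9.8667%
Mean R_m = (-6.7 + 10.9 + 11.0 + 9.6 + 10.3 − 0.8) / 6 = 5.7167%
Σ(R_i − R̄_i)(R_m − R̄_m) = 469.7133  ⇒  Cov = 469.7133 / 6 = 78.2856
Σ(R_m − R̄_m)² = 287.5083  ⇒  Var(R_m) = 287.5083 / 6 = 47.9181
β = Cov / Var(R_m) = 78.2856 / 47.9181 = 1.6337
MRP = 12.29% − 4.90% = 7.39%
E(R) = R_f + β × MRP = 4.90% + 1.6337 × 7.39% = 16.97%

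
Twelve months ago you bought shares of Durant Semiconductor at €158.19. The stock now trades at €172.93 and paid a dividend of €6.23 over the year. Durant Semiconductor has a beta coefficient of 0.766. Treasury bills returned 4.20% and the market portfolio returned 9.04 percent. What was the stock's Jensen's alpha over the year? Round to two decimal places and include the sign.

+5.35%

Realised HPR = (P1 + D1 − P0) / P0 = (172.93 + 6.23 − 158.19) / 158.19 = 20.97 / 158.19 = 13.2562%
MRP = 9.04% − 4.20% = 4.84%
CAPM required = R_f + β·MRP = 4.20% + 0.766 × 4.84% = 7.90744%
α = realised − required = 13.2562% − 7.90744% = +5.35%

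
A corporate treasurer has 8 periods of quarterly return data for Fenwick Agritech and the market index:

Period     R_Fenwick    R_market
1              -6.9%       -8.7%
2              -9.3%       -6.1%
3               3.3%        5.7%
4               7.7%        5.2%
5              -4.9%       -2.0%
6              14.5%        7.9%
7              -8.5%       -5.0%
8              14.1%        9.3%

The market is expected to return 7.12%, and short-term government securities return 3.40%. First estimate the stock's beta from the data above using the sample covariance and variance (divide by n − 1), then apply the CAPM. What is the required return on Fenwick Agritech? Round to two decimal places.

Mean R_i = (-6.9 − 9.3 + 3.3 + 7.7 − 4.9 + 14.5 − 8.5 + 14.1) / 8 = 1.2500%
Mean R_m = (-8.7 − 6.1 + 5.7 + 5.2 − 2.0 + 7.9 − 5.0 + 9.3) / 8 = 0.7875%
Σ(R_i − R̄_i)(R_m − R̄_m) = 465.7150  ⇒  Cov = 465.7150 / 7 = 66.5307
Σ(R_m − R̄_m)² = 345.3688  ⇒  Var(R_m) = 345.3688 / 7 = 49.3384
β = Cov / Var(R_m) = 66.5307 / 49.3384 = 1.3485
MRP = 7.12% − 3.40% = 3.72%
E(R) = R_f + β × MRP = 3.40% + 1.3485 × 3.72% = 8.42%

8.42%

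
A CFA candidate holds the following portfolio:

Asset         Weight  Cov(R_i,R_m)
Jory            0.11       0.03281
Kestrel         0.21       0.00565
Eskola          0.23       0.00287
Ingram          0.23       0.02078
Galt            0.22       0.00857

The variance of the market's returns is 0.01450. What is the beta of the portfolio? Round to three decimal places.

β_Jory = 0.03281 / 0.01450 = 2.2628
β_Kestrel = 0.00565 / 0.01450 = 0.3897
β_Eskola = 0.00287 / 0.01450 = 0.1979
β_Ingram = 0.02078 / 0.01450 = 1.4331
β_Galt = 0.00857 / 0.01450 = 0.5910
β_P = Σ w_i β_i = 0.11×2.2628 + 0.21×0.3897 + 0.23×0.1979 + 0.23×1.4331 + 0.22×0.5910 = 0.8359

0.836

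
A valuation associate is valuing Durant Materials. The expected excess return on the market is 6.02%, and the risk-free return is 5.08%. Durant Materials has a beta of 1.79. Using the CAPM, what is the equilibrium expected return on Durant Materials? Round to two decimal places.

15.86%

E(R) = R_f + β × MRP = 5.08% + 1.79 × 6.02% = 15.86%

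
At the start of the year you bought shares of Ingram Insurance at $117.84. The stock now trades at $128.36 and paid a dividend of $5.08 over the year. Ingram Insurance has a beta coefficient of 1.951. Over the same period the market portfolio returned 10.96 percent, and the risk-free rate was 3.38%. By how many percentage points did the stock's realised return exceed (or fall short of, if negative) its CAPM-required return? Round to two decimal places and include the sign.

Realised HPR = (P1 + D1 − P0) / P0 = (128.36 + 5.08 − 117.84) / 117.84 = 15.60 / 117.84 = 13.2383%
MRP = 10.96% − 3.38% = 7.58%
CAPM required = R_f + β·MRP = 3.38% + 1.951 × 7.58% = 18.16858%
α = realised − required = 13.2383% − 18.16858% = -4.93%

-4.93%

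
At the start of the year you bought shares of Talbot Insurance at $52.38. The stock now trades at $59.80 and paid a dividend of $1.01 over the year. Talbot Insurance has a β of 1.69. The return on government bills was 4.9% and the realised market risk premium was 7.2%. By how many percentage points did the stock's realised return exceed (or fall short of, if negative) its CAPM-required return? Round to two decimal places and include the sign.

-0.97%

Realised HPR = (P1 + D1 − P0) / P0 = (59.80 + 1.01 − 52.38) / 52.38 = 8.43 / 52.38 = 16.0939%
CAPM required = R_f + β·MRP = 4.9% + 1.69 × 7.2% = 17.0680%
α = realised − required = 16.0939% − 17.0680% = -0.97%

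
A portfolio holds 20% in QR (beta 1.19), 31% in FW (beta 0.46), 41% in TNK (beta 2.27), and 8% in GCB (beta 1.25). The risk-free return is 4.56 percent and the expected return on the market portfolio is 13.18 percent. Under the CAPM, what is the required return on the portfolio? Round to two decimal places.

16.73%

β_P = Σ w_i β_i = 0.20×1.19 + 0.31×0.46 + 0.41×2.27 + 0.08×1.25 = 1.4113
MRP = 13.18% − 4.56% = 8.62%
E(R_P) = R_f + β_P × MRP = 4.56% + 1.4113 × 8.62% = 16.73%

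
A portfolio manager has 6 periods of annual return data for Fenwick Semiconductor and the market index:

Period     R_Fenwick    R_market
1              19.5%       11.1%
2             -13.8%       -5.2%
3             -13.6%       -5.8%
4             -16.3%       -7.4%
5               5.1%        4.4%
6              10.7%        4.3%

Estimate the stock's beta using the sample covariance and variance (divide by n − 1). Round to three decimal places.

2.021

Mean R_i = (19.5 − 13.8 − 13.6 − 16.3 + 5.1 + 10.7) / 6 = -1.4000%
Mean R_m = (11.1 − 5.2 − 5.8 − 7.4 + 4.4 + 4.3) / 6 = 0.2333%
Σ(R_i − R̄_i)(R_m − R̄_m) = 558.1200  ⇒  Cov = 558.1200 / 5 = 111.6240
Σ(R_m − R̄_m)² = 276.1733  ⇒  Var(R_m) = 276.1733 / 5 = 55.2347
β = Cov / Var(R_m) = 111.6240 / 55.2347 = 2.0209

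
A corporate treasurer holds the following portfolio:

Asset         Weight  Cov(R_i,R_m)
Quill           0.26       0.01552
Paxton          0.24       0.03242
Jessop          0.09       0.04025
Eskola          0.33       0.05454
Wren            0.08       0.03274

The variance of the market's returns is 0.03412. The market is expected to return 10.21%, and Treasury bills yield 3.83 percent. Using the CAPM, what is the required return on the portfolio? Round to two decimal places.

β_Quill = 0.01552 / 0.03412 = 0.4549
β_Paxton = 0.03242 / 0.03412 = 0.9502
β_Jessop = 0.04025 / 0.03412 = 1.1797
β_Eskola = 0.05454 / 0.03412 = 1.5985
β_Wren = 0.03274 / 0.03412 = 0.9596
β_P = Σ w_i β_i = 0.26×0.4549 + 0.24×0.9502 + 0.09×1.1797 + 0.33×1.5985 + 0.08×0.9596 = 1.0568
MRP = 10.21% − 3.83% = 6.38%
E(R_P) = R_f + β_P × MRP = 3.83% + 1.0568 × 6.38% = 10.57%

10.57%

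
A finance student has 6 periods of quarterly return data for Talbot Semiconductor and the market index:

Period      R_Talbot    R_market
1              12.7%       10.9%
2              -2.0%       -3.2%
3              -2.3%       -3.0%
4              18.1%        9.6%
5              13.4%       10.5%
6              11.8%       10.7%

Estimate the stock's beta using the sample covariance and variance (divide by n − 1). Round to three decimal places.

Mean R_i = (12.7 − 2.0 − 2.3 + 18.1 + 13.4 + 11.8) / 6 = 8.6167%
Mean R_m = (10.9 − 3.2 − 3.0 + 9.6 + 10.5 + 10.7) / 6 = 5.9167%
Σ(R_i − R̄_i)(R_m − R̄_m) = 286.5583  ⇒  Cov = 286.5583 / 5 = 57.3117
Σ(R_m − R̄_m)² = 244.9083  ⇒  Var(R_m) = 244.9083 / 5 = 48.9817
β = Cov / Var(R_m) = 57.3117 / 48.9817 = 1.1701

1.170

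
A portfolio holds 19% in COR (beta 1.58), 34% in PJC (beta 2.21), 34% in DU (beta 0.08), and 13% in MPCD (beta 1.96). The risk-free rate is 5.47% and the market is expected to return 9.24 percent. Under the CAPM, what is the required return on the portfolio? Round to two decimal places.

β_P = Σ w_i β_i = 0.19×1.58 + 0.34×2.21 + 0.34×0.08 + 0.13×1.96 = 1.3336
MRP = 9.24% − 5.47% = 3.77%
E(R_P) = R_f + β_P × MRP = 5.47% + 1.3336 × 3.77% = 10.50%

10.50%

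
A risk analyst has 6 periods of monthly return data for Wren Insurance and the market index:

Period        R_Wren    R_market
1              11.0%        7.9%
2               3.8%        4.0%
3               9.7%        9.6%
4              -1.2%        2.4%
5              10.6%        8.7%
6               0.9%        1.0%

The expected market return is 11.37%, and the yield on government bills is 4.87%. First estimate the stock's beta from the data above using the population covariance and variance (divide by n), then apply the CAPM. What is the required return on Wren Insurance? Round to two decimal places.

Mean R_i = (11.0 + 3.8 + 9.7 − 1.2 + 10.6 + 0.9) / 6 = 5.8000%
Mean R_m = (7.9 + 4.0 + 9.6 + 2.4 + 8.7 + 1.0) / 6 = 5.6000%
Σ(R_i − R̄_i)(R_m − R̄_m) = 90.5800  ⇒  Cov = 90.5800 / 6 = 15.0967
Σ(R_m − R̄_m)² = 64.8600  ⇒  Var(R_m) = 64.8600 / 6 = 10.8100
β = Cov / Var(R_m) = 15.0967 / 10.8100 = 1.3965
MRP = 11.37% − 4.87% = 6.50%
E(R) = R_f + β × MRP = 4.87% + 1.3965 × 6.50% = 13.95%

13.95%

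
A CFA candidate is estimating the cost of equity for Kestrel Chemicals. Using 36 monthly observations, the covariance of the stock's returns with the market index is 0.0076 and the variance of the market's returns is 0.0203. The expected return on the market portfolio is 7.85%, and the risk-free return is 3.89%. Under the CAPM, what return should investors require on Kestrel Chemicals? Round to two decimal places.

5.37%

β = Cov(R_i, R_m) / Var(R_m) = 0.0076 / 0.0203 = 0.3744
MRP = 7.85% − 3.89% = 3.96%
E(R) = R_f + β × MRP = 3.89% + 0.3744 × 3.96% = 5.37%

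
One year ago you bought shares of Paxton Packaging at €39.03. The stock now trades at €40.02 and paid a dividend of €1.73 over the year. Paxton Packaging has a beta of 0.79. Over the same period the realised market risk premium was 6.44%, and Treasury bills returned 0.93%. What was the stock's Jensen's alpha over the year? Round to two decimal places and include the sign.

+0.95%

Realised HPR = (P1 + D1 − P0) / P0 = (40.02 + 1.73 − 39.03) / 39.03 = 2.72 / 39.03 = 6.9690%
CAPM required = R_f + β·MRP = 0.93% + 0.79 × 6.44% = 6.0176%
α = realised − required = 6.9690% − 6.0176% = +0.95%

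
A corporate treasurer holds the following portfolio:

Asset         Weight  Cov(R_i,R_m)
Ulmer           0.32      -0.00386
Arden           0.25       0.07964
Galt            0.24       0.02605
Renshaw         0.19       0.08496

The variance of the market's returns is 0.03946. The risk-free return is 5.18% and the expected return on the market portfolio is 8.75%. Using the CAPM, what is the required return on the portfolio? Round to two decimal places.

β_Ulmer = -0.00386 / 0.03946 = -0.0978
β_Arden = 0.07964 / 0.03946 = 2.0182
β_Galt = 0.02605 / 0.03946 = 0.6602
β_Renshaw = 0.08496 / 0.03946 = 2.1531
β_P = Σ w_i β_i = 0.32×-0.0978 + 0.25×2.0182 + 0.24×0.6602 + 0.19×2.1531 = 1.0408
MRP = 8.75% − 5.18% = 3.57%
E(R_P) = R_f + β_P × MRP = 5.18% + 1.0408 × 3.57% = 8.90%

8.90%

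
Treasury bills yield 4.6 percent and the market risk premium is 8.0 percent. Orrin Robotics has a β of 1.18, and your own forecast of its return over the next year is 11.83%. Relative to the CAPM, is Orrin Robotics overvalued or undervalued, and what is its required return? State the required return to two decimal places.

Overvalued; required return 14.04%

Required return = R_f + β·MRP = 4.6% + 1.18 × 8.0% = 14.04%
Forecast 11.83% < required 14.04% → the stock plots below the SML → overvalued.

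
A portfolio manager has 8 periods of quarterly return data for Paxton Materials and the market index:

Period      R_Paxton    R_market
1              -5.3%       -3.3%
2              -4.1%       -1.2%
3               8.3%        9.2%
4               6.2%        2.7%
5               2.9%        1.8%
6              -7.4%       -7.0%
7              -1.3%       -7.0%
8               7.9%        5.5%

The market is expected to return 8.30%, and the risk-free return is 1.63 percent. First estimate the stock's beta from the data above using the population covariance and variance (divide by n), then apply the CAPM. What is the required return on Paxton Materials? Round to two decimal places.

7.98%

Mean R_i = (-5.3 − 4.1 + 8.3 + 6.2 + 2.9 − 7.4 − 1.3 + 7.9) / 8 = 0.9000%
Mean R_m = (-3.3 − 1.2 + 9.2 + 2.7 + 1.8 − 7.0 − 7.0 + 5.5) / 8 = 0.0875%
Σ(R_i − R̄_i)(R_m − R̄_m) = 224.4500  ⇒  Cov = 224.4500 / 8 = 28.0563
Σ(R_m − R̄_m)² = 235.6888  ⇒  Var(R_m) = 235.6888 / 8 = 29.4611
β = Cov / Var(R_m) = 28.0563 / 29.4611 = 0.9523
MRP = 8.30% − 1.63% = 6.67%
E(R) = R_f + β × MRP = 1.63% + 0.9523 × 6.67% = 7.98%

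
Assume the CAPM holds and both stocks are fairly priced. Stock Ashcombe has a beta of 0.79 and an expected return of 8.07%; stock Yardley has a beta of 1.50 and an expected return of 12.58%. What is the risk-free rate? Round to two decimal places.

Both satisfy E(R) = R_f + β·MRP, so the slope of the SML is
MRP = (12.58% − 8.07%) / (1.50 − 0.79) = 4.51% / 0.71 = 6.3521%
R_f = E(R_Ashcombe) − β_Ashcombe·MRP = 8.07% − 0.79 × 6.3521% = 3.0518%

3.05%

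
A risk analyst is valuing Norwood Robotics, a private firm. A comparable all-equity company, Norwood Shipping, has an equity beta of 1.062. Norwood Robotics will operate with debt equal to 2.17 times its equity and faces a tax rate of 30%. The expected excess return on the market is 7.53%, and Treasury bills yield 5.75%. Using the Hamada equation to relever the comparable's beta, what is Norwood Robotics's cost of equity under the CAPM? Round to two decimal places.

25.89%

β_L = β_U × [1 + (1 − t)(D/E)] = 1.062 × [1 + (1 − 0.30) × 2.17]
    = 1.062 × [1 + 0.70 × 2.17] = 1.062 × 2.5190 = 2.6752
E(R) = R_f + β_L × MRP = 5.75% + 2.6752 × 7.53% = 25.89%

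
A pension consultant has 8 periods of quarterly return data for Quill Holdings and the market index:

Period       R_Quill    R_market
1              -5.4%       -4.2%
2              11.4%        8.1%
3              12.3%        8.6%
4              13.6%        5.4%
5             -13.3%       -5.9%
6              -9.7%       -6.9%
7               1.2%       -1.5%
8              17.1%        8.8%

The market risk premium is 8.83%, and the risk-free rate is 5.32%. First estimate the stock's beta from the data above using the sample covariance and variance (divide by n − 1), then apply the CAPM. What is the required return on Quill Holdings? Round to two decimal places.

19.97%

Mean R_i = (-5.4 + 11.4 + 12.3 + 13.6 − 13.3 − 9.7 + 1.2 + 17.1) / 8 = 3.4000%
Mean R_m = (-4.2 + 8.1 + 8.6 + 5.4 − 5.9 − 6.9 − 1.5 + 8.8) / 8 = 1.5500%
Σ(R_i − R̄_i)(R_m − R̄_m) = 546.1600  ⇒  Cov = 546.1600 / 7 = 78.0229
Σ(R_m − R̄_m)² = 329.2600  ⇒  Var(R_m) = 329.2600 / 7 = 47.0371
β = Cov / Var(R_m) = 78.0229 / 47.0371 = 1.6588
E(R) = R_f + β × MRP = 5.32% + 1.6588 × 8.83% = 19.97%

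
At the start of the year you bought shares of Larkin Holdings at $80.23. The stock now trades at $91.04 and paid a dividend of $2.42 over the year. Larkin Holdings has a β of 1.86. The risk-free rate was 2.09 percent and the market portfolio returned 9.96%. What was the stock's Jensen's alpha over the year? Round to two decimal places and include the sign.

Realised HPR = (P1 + D1 − P0) / P0 = (91.04 + 2.42 − 80.23) / 80.23 = 13.23 / 80.23 = 16.4901%
MRP = 9.96% − 2.09% = 7.87%
CAPM required = R_f + β·MRP = 2.09% + 1.86 × 7.87% = 16.7282%
α = realised − required = 16.4901% − 16.7282% = -0.24%

-0.24%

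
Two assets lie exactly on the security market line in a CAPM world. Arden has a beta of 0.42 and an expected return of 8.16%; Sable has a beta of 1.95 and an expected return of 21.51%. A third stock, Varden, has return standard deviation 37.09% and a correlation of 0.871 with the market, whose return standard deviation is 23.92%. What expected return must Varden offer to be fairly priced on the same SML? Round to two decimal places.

16.28%

MRP = (21.51% − 8.16%) / (1.95 − 0.42) = 8.7255%
R_f = 8.16% − 0.42 × 8.7255% = 4.4953%
β_Varden = ρ·σ_i/σ_m = 0.871 × 37.09 / 23.92 = 1.3506
E(R_Varden) = R_f + β × MRP = 4.4953% + 1.3506 × 8.7255% = 16.28%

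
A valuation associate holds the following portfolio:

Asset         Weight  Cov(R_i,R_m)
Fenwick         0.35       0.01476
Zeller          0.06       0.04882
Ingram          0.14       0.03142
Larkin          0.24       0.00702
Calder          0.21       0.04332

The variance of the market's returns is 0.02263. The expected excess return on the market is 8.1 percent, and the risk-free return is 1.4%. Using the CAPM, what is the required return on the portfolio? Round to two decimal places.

β_Fenwick = 0.01476 / 0.02263 = 0.6522
β_Zeller = 0.04882 / 0.02263 = 2.1573
β_Ingram = 0.03142 / 0.02263 = 1.3884
β_Larkin = 0.00702 / 0.02263 = 0.3102
β_Calder = 0.04332 / 0.02263 = 1.9143
β_P = Σ w_i β_i = 0.35×0.6522 + 0.06×2.1573 + 0.14×1.3884 + 0.24×0.3102 + 0.21×1.9143 = 1.0285
E(R_P) = R_f + β_P × MRP = 1.4% + 1.0285 × 8.1% = 9.73%

9.73%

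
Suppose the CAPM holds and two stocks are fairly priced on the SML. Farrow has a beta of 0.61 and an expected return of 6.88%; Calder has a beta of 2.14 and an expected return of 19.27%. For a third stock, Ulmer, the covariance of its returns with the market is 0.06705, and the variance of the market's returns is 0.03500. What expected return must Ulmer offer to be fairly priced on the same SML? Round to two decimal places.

MRP = (19.27% − 6.88%) / (2.14 − 0.61) = 8.0980%
R_f = 6.88% − 0.61 × 8.0980% = 1.9402%
β_Ulmer = Cov / Var(R_m) = 0.06705 / 0.03500 = 1.9157
E(R_Ulmer) = R_f + β × MRP = 1.9402% + 1.9157 × 8.0980% = 17.45%

17.45%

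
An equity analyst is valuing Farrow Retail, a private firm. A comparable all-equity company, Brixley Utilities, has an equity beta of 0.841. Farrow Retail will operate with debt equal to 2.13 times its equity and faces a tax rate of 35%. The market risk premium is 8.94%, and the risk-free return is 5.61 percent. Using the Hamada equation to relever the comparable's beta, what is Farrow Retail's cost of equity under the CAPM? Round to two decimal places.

23.54%

β_L = β_U × [1 + (1 − t)(D/E)] = 0.841 × [1 + (1 − 0.35) × 2.13]
    = 0.841 × [1 + 0.65 × 2.13] = 0.841 × 2.3845 = 2.0054
E(R) = R_f + β_L × MRP = 5.61% + 2.0054 × 8.94% = 23.54%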